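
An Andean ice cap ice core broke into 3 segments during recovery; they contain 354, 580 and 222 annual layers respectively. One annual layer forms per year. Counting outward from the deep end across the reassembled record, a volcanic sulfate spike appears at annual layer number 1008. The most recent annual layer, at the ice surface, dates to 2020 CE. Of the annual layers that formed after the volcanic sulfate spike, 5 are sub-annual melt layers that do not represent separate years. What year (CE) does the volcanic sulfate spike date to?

Total annual layers = 354 + 580 + 222 = 1156.
The volcanic sulfate spike sits at annual layer 1008 from the deep end, so 1156 − 1008 = 148 annual layers formed after it.
Excluding 5 false annual layers: 148 − 5 = 143.
Counting back 143 years from 2020 CE places the volcanic sulfate spike in 2020 − 143 = 1877 CE.

1877 CE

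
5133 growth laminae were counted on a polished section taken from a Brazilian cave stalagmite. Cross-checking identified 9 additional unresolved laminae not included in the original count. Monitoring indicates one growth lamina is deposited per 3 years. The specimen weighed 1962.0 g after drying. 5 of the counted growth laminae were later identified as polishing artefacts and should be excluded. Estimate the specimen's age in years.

15411 years

Correcting the raw count gives 5133 − 5 + 9 = 5137 true growth laminae.
5137 growth laminae at 3 years each span 5137 × 3 = 15411 years.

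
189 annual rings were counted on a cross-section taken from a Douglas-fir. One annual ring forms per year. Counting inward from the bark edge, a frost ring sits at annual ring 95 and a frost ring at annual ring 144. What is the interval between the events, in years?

The two markers are separated by 144 − 95 = 49 annual rings.
At one annual ring per year, 49 years elapsed between them.

49 years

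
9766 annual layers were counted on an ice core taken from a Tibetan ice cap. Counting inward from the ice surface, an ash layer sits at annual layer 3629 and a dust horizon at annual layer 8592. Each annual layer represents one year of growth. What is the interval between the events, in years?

The two markers are separated by 8592 − 3629 = 4963 annual layers.
That is 4963 years at one annual layer per year.

4963 years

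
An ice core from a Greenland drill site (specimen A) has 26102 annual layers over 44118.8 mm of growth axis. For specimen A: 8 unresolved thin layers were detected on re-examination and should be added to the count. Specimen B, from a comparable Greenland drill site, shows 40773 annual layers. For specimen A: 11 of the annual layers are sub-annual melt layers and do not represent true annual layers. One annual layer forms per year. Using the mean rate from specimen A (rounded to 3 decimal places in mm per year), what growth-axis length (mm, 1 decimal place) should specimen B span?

68906.4 mm

Specimen A: adjusted count: 26102 − 11 + 8 = 26099 annual layers.
A: Extension rate ≈ 44118.8 / 26099 = 1.690 mm/year.
Length of B = 1.690 × 40773 = 68906.4 mm.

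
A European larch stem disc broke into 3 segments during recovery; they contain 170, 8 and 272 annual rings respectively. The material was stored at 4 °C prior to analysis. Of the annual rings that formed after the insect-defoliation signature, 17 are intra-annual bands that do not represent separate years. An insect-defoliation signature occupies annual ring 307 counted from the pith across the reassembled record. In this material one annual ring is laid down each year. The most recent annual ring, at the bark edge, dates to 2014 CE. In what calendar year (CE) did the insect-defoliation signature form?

1888 CE

Total annual rings = 170 + 8 + 272 = 450.
450 − 307 = 143 annual rings lie beyond the insect-defoliation signature toward the bark edge.
Removing the 17 false annual rings leaves 143 − 17 = 126 true annual rings beyond the insect-defoliation signature.
The annual ring at the bark edge is 2014 CE, so the insect-defoliation signature dates to 2014 − 126 = 1888 CE.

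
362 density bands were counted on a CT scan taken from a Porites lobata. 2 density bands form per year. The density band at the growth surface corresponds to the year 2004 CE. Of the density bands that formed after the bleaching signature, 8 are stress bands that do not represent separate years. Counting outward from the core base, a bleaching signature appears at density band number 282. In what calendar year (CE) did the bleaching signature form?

The bleaching signature sits at density band 282 from the core base, so 362 − 282 = 80 density bands formed after it.
Removing the 8 false density bands leaves 80 − 8 = 72 true density bands beyond the bleaching signature.
With 2 density bands per year, 72 / 2 = 36 years.
The density band at the growth surface is 2004 CE, so the bleaching signature dates to 2004 − 36 = 1968 CE.

1968 CE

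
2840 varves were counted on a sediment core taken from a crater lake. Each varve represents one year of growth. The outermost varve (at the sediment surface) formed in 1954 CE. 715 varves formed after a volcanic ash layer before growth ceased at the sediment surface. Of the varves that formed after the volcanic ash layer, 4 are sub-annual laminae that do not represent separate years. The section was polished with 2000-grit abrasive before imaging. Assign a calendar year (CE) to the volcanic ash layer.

1243 CE

715 varves formed after the volcanic ash layer.
Removing the 4 false varves leaves 715 − 4 = 711 true varves beyond the volcanic ash layer.
Counting back 711 years from 1954 CE places the volcanic ash layer in 1954 − 711 = 1243 CE.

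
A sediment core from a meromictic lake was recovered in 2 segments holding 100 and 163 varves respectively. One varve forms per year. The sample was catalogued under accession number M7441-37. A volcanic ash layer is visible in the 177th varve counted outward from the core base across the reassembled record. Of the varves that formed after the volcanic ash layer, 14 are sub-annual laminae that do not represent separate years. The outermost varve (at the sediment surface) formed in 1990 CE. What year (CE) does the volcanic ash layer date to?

1918 CE

Total varves = 100 + 163 = 263.
The volcanic ash layer sits at varve 177 from the core base, so 263 − 177 = 86 varves formed after it.
Excluding 14 false varves: 86 − 14 = 72.
The varve at the sediment surface is 1990 CE, so the volcanic ash layer dates to 1990 − 72 = 1918 CE.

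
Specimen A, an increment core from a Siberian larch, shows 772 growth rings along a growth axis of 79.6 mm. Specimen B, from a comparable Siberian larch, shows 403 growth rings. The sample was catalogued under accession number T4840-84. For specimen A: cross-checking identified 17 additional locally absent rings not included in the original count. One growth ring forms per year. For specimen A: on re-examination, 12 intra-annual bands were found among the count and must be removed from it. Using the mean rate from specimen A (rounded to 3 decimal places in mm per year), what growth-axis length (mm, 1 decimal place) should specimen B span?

41.1 mm

Specimen A: correcting the raw count gives 772 − 12 + 17 = 777 true growth rings.
A: 79.6 mm over 777 years gives 79.6 / 777 ≈ 0.102 mm/year.
For B, 0.102 mm/year × 403 years = 41.1 mm.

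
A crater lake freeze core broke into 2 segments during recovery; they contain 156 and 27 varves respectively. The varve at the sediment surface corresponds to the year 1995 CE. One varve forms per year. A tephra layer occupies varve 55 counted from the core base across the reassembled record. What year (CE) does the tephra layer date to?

Total varves = 156 + 27 = 183.
The tephra layer sits at varve 55 from the core base, so 183 − 55 = 128 varves formed after it.
1995 − 128 = 1867 CE.

1867 CE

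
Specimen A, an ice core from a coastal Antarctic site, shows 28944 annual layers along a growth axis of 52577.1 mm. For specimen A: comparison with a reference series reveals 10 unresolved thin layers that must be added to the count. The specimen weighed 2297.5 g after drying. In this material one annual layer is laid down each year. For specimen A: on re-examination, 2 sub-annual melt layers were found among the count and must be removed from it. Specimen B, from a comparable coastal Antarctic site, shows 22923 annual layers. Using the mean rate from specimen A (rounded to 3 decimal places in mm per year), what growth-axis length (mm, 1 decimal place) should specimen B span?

41628.2 mm

Specimen A: correcting the raw count gives 28944 − 2 + 10 = 28952 true annual layers.
A: 52577.1 mm over 28952 years gives 52577.1 / 28952 ≈ 1.816 mm/year.
Length of B = 1.816 × 22923 = 41628.2 mm.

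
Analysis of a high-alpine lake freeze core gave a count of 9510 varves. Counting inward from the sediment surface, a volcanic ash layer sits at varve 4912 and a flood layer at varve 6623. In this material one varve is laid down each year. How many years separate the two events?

Separation: 6623 − 4912 = 1711 varves.
At one varve per year, 1711 years elapsed between them.

1711 years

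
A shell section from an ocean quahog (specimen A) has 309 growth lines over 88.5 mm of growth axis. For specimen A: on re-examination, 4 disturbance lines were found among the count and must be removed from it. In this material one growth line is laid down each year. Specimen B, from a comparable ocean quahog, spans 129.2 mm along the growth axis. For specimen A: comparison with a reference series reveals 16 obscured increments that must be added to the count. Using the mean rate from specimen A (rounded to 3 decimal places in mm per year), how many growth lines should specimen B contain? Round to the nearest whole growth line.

Specimen A: true growth line count = 309 − 4 + 16 = 321.
A: 88.5 mm over 321 years gives 88.5 / 321 ≈ 0.276 mm/yr.
For B, 129.2 / 0.276 = 468.12 years ≈ 468 growth lines.

468 growth lines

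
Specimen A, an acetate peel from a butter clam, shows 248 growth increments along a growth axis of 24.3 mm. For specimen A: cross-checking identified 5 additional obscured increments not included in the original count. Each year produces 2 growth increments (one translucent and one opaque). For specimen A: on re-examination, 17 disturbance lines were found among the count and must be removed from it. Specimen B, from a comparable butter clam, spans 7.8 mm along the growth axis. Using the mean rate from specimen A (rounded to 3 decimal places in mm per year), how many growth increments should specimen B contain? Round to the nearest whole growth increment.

76 growth increments

Specimen A: correcting the raw count gives 248 − 17 + 5 = 236 true growth increments.
Specimen A: dividing by 2 growth increments per year: 236 / 2 = 118 years.
A: Mean rate = 24.3 mm / 118 years ≈ 0.206 mm per year.
Specimen B: 7.8 mm / 0.206 mm per year = 37.86 years; at 2 growth increments per year that is 37.86 × 2 ≈ 76 growth increments.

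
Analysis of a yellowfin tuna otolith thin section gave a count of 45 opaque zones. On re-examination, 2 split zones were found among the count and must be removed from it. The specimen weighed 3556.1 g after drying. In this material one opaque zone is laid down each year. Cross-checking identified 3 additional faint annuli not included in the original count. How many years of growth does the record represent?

46 yr

After corrections the count is 45 − 2 + 3 = 46 opaque zones.
With a one-to-one opaque zone periodicity this is 46 years.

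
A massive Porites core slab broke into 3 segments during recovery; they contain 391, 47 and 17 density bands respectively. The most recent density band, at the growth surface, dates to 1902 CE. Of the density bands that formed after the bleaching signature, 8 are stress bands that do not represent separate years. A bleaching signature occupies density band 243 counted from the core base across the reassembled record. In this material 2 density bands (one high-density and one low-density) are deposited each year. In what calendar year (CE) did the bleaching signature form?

1800 CE

Total density bands = 391 + 47 + 17 = 455.
The bleaching signature sits at density band 243 from the core base, so 455 − 243 = 212 density bands formed after it.
Excluding 8 false density bands: 212 − 8 = 204.
204 density bands at 2 per year is 204 / 2 = 102 years.
Counting back 102 years from 1902 CE places the bleaching signature in 1902 − 102 = 1800 CE.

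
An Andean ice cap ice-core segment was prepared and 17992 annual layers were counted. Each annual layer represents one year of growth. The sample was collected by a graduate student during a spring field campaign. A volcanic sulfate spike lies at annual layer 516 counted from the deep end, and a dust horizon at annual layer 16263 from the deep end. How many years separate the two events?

16263 − 516 = 15747 annual layers lie between the two events.
At one annual layer per year, 15747 years elapsed between them.

15747 years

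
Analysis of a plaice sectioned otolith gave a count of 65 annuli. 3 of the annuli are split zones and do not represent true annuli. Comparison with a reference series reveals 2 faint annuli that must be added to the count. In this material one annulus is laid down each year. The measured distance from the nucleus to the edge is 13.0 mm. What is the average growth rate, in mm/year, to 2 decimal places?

Adjusted count: 65 − 3 + 2 = 64 annuli.
Extension rate ≈ 13.0 / 64 = 0.20 mm/year.

0.20 mm/year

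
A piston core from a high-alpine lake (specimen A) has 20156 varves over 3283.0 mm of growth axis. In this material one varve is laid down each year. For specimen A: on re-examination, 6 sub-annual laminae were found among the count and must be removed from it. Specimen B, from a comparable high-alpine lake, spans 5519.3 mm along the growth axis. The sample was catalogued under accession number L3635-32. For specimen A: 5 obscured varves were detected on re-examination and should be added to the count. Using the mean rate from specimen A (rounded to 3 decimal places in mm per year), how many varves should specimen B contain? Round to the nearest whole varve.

Specimen A: after corrections the count is 20156 − 6 + 5 = 20155 varves.
A: Extension rate ≈ 3283.0 / 20155 = 0.163 mm per year.
B spans 5519.3 / 0.163 = 33860.74 years ≈ 33861 varves.

33861 varves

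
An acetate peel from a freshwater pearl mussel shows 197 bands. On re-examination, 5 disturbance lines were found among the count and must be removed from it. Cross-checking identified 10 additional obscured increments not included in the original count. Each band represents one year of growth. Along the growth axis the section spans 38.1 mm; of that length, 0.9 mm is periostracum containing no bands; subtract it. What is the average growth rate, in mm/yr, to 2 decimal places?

0.18 mm/yr

Correcting the raw count gives 197 − 5 + 10 = 202 true bands.
Net length = 38.1 − 0.9 = 37.2 mm.
37.2 mm over 202 years gives 37.2 / 202 ≈ 0.18 mm/yr.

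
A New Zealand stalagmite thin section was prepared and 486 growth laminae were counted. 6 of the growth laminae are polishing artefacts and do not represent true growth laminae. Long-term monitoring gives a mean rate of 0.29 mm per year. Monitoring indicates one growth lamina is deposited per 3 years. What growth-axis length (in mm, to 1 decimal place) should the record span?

417.6 mm

True growth lamina count = 486 − 6 = 480.
480 growth laminae at 3 years each span 480 × 3 = 1440 years.
Predicted length = 0.29 mm/year × 1440 years = 417.6 mm.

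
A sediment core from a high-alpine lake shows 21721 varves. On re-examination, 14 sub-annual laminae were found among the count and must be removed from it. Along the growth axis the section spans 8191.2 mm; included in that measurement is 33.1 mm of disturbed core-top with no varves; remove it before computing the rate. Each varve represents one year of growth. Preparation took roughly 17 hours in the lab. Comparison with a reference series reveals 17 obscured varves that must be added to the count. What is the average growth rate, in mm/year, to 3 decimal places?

0.376 mm/year

Adjusted count: 21721 − 14 + 17 = 21724 varves.
Removing the 33.1 mm offcut leaves 8191.2 − 33.1 = 8158.1 mm.
Mean rate = 8158.1 mm / 21724 years ≈ 0.376 mm/year.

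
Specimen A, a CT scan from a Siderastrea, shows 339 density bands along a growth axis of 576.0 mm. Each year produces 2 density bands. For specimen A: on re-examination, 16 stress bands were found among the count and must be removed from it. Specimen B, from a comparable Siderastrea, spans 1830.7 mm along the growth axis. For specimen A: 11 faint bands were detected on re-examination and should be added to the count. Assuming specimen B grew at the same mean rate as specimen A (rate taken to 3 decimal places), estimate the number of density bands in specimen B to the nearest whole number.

Specimen A: after corrections the count is 339 − 16 + 11 = 334 density bands.
Specimen A: 334 density bands at 2 per year is 334 / 2 = 167 years.
A: Extension rate ≈ 576.0 / 167 = 3.449 mm/year.
For B, 1830.7 / 3.449 = 530.79 years; at 2 density bands per year that is 530.79 × 2 ≈ 1062 density bands.

1062 density bands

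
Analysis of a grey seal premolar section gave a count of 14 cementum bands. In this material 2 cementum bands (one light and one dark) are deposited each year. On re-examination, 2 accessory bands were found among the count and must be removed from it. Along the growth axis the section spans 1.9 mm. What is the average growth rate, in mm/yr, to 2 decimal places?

Correcting the raw count gives 14 − 2 = 12 true cementum bands.
Dividing by 2 cementum bands per year: 12 / 2 = 6 years.
Mean rate = 1.9 mm / 6 years ≈ 0.32 mm/yr.

0.32 mm/yr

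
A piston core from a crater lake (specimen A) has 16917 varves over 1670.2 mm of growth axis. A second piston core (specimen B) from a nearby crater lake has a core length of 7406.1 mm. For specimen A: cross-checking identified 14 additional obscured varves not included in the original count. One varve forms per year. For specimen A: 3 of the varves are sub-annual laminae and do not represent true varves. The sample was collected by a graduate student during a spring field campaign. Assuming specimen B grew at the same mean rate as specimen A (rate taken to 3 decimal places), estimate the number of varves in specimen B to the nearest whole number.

74809 varves

Specimen A: true varve count = 16917 − 3 + 14 = 16928.
A: Mean rate = 1670.2 mm / 16928 years ≈ 0.099 mm/yr.
Specimen B: 7406.1 mm / 0.099 mm per year = 74809.09 years ≈ 74809 varves.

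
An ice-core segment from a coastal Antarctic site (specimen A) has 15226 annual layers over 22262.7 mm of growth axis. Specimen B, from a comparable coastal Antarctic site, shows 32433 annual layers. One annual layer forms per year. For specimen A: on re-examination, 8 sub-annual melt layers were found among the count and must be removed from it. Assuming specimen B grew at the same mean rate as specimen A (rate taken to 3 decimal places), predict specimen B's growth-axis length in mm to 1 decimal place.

Specimen A: adjusted count: 15226 − 8 = 15218 annual layers.
A: Extension rate ≈ 22262.7 / 15218 = 1.463 mm/yr.
Length of B = 1.463 × 32433 = 47449.5 mm.

47449.5 mm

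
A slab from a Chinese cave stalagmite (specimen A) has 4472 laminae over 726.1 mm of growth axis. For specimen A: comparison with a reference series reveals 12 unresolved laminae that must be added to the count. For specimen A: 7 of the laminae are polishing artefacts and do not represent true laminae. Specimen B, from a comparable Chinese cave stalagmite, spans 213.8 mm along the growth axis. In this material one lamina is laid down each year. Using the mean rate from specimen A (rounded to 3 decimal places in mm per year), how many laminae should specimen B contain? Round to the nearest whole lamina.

Specimen A: true lamina count = 4472 − 7 + 12 = 4477.
A: Mean rate = 726.1 mm / 4477 years ≈ 0.162 mm per year.
For B, 213.8 / 0.162 = 1319.75 years ≈ 1320 laminae.

1320 laminae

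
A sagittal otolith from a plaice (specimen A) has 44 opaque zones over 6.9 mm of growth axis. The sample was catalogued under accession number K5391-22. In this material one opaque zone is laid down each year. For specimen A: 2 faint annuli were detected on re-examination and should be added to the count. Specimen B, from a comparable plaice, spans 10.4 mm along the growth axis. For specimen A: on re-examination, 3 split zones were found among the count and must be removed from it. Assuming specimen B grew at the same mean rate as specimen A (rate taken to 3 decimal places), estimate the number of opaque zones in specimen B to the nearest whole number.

65 opaque zones

Specimen A: correcting the raw count gives 44 − 3 + 2 = 43 true opaque zones.
A: Mean rate = 6.9 mm / 43 years ≈ 0.160 mm/year.
B spans 10.4 / 0.160 = 65.00 years ≈ 65 opaque zones.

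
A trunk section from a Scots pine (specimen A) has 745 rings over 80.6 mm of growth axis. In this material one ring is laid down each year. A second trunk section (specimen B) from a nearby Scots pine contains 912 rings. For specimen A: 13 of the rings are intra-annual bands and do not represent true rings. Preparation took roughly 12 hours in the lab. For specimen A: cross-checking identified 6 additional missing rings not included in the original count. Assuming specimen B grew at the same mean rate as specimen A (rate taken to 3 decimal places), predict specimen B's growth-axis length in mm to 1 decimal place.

99.4 mm

Specimen A: adjusted count: 745 − 13 + 6 = 738 rings.
A: Mean rate = 80.6 mm / 738 years ≈ 0.109 mm/year.
For B, 0.109 mm/year × 912 years = 99.4 mm.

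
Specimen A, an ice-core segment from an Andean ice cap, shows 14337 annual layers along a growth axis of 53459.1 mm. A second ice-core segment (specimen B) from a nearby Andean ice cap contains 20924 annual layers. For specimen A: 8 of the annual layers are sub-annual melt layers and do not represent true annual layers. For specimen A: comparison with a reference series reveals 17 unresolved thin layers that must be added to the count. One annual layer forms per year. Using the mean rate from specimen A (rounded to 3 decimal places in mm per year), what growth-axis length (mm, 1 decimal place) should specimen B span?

Specimen A: after corrections the count is 14337 − 8 + 17 = 14346 annual layers.
A: Extension rate ≈ 53459.1 / 14346 = 3.726 mm per year.
B's length ≈ 3.726 × 20924 = 77962.8 mm.

77962.8 mm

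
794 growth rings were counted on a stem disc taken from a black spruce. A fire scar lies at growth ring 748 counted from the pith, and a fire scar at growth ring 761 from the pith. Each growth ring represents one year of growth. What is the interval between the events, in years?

13 years

761 − 748 = 13 growth rings lie between the two events.
One growth ring per year makes the interval 13 years.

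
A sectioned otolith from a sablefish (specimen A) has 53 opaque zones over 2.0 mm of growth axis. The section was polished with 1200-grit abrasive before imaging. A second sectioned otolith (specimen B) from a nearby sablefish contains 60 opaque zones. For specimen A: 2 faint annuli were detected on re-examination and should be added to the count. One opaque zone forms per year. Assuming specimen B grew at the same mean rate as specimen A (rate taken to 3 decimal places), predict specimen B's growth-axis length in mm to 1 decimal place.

Specimen A: adjusted count: 53 + 2 = 55 opaque zones.
A: Extension rate ≈ 2.0 / 55 = 0.036 mm per year.
Length of B = 0.036 × 60 = 2.2 mm.

2.2 mm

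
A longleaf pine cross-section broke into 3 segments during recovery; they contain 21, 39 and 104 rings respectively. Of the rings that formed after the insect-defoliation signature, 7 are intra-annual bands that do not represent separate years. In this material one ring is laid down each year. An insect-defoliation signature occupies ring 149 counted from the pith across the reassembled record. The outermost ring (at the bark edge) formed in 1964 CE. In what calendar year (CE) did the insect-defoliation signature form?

1956 CE

Total rings = 21 + 39 + 104 = 164.
The insect-defoliation signature sits at ring 149 from the pith, so 164 − 149 = 15 rings formed after it.
Removing the 7 false rings leaves 15 − 7 = 8 true rings beyond the insect-defoliation signature.
Counting back 8 years from 1964 CE places the insect-defoliation signature in 1964 − 8 = 1956 CE.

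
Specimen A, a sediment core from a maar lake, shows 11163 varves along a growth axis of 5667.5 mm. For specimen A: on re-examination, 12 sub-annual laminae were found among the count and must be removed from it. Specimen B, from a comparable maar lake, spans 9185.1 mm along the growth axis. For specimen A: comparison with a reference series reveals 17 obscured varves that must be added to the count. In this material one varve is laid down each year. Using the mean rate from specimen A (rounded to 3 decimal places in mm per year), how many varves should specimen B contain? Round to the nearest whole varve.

Specimen A: adjusted count: 11163 − 12 + 17 = 11168 varves.
A: Mean rate = 5667.5 mm / 11168 years ≈ 0.507 mm/yr.
Specimen B: 9185.1 mm / 0.507 mm per year = 18116.57 years ≈ 18117 varves.

18117 varves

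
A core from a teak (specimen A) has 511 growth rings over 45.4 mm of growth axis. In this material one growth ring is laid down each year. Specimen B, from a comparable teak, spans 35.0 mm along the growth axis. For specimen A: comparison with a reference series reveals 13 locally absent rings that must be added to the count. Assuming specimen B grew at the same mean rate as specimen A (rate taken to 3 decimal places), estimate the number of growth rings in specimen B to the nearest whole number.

402 growth rings

Specimen A: correcting the raw count gives 511 + 13 = 524 true growth rings.
A: Extension rate ≈ 45.4 / 524 = 0.087 mm per year.
B spans 35.0 / 0.087 = 402.30 years ≈ 402 growth rings.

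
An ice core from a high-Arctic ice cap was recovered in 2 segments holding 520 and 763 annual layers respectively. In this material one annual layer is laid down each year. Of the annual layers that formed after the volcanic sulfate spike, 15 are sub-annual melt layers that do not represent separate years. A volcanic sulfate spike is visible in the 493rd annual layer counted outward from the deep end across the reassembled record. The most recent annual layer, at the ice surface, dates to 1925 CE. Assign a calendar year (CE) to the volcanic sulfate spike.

Total annual layers = 520 + 763 = 1283.
Between annual layer 493 and the ice surface there are 1283 − 493 = 790 annual layers.
790 − 15 false = 775 true annual layers after the volcanic sulfate spike.
The annual layer at the ice surface is 1925 CE, so the volcanic sulfate spike dates to 1925 − 775 = 1150 CE.

1150 CE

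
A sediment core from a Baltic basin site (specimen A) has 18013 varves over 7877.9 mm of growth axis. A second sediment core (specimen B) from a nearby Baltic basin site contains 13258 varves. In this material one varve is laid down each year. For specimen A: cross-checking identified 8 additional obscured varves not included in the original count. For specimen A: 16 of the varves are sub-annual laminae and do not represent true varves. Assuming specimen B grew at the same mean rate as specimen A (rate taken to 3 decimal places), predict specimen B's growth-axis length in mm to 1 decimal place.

5807.0 mm

Specimen A: true varve count = 18013 − 16 + 8 = 18005.
A: Extension rate ≈ 7877.9 / 18005 = 0.438 mm/yr.
B's length ≈ 0.438 × 13258 = 5807.0 mm.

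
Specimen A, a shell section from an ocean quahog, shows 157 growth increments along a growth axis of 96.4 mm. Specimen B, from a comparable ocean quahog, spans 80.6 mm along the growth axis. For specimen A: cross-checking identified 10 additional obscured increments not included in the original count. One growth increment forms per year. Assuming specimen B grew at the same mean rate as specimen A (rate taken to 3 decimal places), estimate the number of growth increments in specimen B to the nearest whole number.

140 growth increments

Specimen A: true growth increment count = 157 + 10 = 167.
A: Extension rate ≈ 96.4 / 167 = 0.577 mm per year.
B spans 80.6 / 0.577 = 139.69 years ≈ 140 growth increments.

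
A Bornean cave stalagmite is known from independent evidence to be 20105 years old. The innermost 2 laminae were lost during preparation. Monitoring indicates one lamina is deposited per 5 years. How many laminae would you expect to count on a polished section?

4019 laminae

Expected laminae: 20105 / 5 = 4021.
Subtracting the 2 laminae not captured gives 4021 − 2 = 4019 laminae in the record.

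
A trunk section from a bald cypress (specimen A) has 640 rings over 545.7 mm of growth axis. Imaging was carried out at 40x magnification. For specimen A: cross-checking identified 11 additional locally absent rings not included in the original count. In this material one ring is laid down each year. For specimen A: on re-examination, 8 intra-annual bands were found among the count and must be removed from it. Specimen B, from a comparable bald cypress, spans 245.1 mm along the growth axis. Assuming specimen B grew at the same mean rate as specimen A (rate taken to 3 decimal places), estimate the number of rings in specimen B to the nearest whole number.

Specimen A: correcting the raw count gives 640 − 8 + 11 = 643 true rings.
A: Extension rate ≈ 545.7 / 643 = 0.849 mm/yr.
For B, 245.1 / 0.849 = 288.69 years ≈ 289 rings.

289 rings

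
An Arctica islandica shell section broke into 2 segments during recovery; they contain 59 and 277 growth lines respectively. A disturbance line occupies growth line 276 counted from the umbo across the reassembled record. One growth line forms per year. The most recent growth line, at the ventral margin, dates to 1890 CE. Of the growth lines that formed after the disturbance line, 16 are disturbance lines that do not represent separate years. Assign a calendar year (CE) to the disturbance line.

1846 CE

Total growth lines = 59 + 277 = 336.
336 − 276 = 60 growth lines lie beyond the disturbance line toward the ventral margin.
Removing the 16 false growth lines leaves 60 − 16 = 44 true growth lines beyond the disturbance line.
The growth line at the ventral margin is 1890 CE, so the disturbance line dates to 1890 − 44 = 1846 CE.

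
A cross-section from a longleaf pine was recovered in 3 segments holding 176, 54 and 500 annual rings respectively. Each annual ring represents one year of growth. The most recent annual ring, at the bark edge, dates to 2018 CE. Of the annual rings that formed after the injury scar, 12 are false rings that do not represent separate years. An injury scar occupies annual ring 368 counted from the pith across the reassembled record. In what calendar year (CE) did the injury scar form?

Total annual rings = 176 + 54 + 500 = 730.
The injury scar sits at annual ring 368 from the pith, so 730 − 368 = 362 annual rings formed after it.
Removing the 12 false annual rings leaves 362 − 12 = 350 true annual rings beyond the injury scar.
Counting back 350 years from 2018 CE places the injury scar in 2018 − 350 = 1668 CE.

1668 CE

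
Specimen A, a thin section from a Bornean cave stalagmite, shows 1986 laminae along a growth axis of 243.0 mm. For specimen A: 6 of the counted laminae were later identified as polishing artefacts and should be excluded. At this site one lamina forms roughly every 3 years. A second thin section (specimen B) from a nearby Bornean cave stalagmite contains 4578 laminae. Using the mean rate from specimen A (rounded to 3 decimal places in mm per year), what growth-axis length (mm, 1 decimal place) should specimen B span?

563.1 mm

Specimen A: correcting the raw count gives 1986 − 6 = 1980 true laminae.
Specimen A: 1980 laminae at 3 years each span 1980 × 3 = 5940 years.
A: Extension rate ≈ 243.0 / 5940 = 0.041 mm per year.
Specimen B: multiplying by 3 years per lamina: 4578 × 3 = 13734 years. For B, 0.041 mm/year × 13734 years = 563.1 mm.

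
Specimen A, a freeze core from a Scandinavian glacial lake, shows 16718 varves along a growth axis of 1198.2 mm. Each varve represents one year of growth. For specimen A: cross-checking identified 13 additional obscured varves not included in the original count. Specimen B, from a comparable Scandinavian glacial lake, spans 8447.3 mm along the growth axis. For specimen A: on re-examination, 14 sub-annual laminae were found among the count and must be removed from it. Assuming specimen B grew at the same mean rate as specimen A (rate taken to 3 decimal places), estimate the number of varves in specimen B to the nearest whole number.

117324 varves

Specimen A: adjusted count: 16718 − 14 + 13 = 16717 varves.
A: Mean rate = 1198.2 mm / 16717 years ≈ 0.072 mm/year.
B spans 8447.3 / 0.072 = 117323.61 years ≈ 117324 varves.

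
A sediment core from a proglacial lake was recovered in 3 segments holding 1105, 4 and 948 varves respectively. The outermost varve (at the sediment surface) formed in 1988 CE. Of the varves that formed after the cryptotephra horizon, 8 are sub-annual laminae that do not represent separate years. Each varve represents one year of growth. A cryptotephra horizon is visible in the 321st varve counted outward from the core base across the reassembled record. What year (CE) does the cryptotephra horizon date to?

260 CE

Total varves = 1105 + 4 + 948 = 2057.
2057 − 321 = 1736 varves lie beyond the cryptotephra horizon toward the sediment surface.
Excluding 8 false varves: 1736 − 8 = 1728.
The varve at the sediment surface is 1988 CE, so the cryptotephra horizon dates to 1988 − 1728 = 260 CE.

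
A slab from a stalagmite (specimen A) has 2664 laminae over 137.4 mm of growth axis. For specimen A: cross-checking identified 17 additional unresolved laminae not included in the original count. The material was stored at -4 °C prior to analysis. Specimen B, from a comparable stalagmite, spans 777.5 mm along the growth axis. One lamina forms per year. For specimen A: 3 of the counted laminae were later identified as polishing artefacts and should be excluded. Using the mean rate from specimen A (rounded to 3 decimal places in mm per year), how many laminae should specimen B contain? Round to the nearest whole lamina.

15245 laminae

Specimen A: true lamina count = 2664 − 3 + 17 = 2678.
A: Extension rate ≈ 137.4 / 2678 = 0.051 mm/yr.
For B, 777.5 / 0.051 = 15245.10 years ≈ 15245 laminae.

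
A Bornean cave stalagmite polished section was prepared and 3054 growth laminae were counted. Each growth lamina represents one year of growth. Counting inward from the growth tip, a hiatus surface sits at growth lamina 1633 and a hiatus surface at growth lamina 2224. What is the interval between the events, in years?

591 years

The two markers are separated by 2224 − 1633 = 591 growth laminae.
One growth lamina per year makes the interval 591 years.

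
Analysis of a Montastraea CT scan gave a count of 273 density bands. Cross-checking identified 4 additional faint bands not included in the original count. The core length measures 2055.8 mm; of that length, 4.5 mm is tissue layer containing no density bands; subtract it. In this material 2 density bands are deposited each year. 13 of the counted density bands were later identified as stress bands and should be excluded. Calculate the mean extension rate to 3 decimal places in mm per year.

15.540 mm per year

Adjusted count: 273 − 13 + 4 = 264 density bands.
Dividing by 2 density bands per year: 264 / 2 = 132 years.
The growth record spans 2055.8 − 4.5 = 2051.3 mm.
Extension rate ≈ 2051.3 / 132 = 15.540 mm per year.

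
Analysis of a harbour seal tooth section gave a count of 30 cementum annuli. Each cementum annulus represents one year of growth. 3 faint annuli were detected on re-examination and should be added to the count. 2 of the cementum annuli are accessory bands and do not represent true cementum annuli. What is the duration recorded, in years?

31 years

Adjusted count: 30 − 2 + 3 = 31 cementum annuli.
With a one-to-one cementum annulus periodicity this is 31 years.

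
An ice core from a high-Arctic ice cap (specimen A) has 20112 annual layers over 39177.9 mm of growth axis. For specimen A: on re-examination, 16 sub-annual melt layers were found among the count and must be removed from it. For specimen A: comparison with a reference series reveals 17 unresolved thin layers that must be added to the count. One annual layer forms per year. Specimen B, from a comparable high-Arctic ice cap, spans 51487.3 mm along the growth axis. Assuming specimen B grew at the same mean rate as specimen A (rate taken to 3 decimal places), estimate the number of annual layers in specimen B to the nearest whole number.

Specimen A: correcting the raw count gives 20112 − 16 + 17 = 20113 true annual layers.
A: Extension rate ≈ 39177.9 / 20113 = 1.948 mm/year.
Specimen B: 51487.3 mm / 1.948 mm per year = 26430.85 years ≈ 26431 annual layers.

26431 annual layers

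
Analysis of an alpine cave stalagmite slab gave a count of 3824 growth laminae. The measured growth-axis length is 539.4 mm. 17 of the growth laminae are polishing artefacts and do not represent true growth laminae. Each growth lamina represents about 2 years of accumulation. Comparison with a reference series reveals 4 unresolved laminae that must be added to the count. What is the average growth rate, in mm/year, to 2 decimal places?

After corrections the count is 3824 − 17 + 4 = 3811 growth laminae.
At 2 years per growth lamina, 3811 × 2 = 7622 years.
539.4 mm over 7622 years gives 539.4 / 7622 ≈ 0.07 mm/year.

0.07 mm/year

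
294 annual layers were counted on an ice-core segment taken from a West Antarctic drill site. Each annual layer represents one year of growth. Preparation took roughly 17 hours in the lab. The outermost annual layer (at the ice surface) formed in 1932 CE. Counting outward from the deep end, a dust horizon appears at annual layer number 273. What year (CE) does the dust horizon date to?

The dust horizon sits at annual layer 273 from the deep end, so 294 − 273 = 21 annual layers formed after it.
The annual layer at the ice surface is 1932 CE, so the dust horizon dates to 1932 − 21 = 1911 CE.

1911 CE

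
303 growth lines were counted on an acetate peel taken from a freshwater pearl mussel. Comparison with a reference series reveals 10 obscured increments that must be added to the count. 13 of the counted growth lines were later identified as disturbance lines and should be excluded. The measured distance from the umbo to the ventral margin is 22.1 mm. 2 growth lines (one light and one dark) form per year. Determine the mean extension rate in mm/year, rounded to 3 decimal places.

0.147 mm/year

After corrections the count is 303 − 13 + 10 = 300 growth lines.
300 growth lines at 2 per year is 300 / 2 = 150 years.
Mean rate = 22.1 mm / 150 years ≈ 0.147 mm/year.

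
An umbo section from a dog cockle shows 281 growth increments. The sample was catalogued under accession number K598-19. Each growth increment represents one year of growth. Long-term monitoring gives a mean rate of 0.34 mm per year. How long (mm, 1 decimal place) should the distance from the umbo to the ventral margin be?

281 years of growth are recorded.
281 years at 0.34 mm/year gives 0.34 × 281 = 95.5 mm.

95.5 mm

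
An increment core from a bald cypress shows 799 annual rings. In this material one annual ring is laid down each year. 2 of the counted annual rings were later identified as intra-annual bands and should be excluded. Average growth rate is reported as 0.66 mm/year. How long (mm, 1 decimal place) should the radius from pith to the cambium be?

526.0 mm

After corrections the count is 799 − 2 = 797 annual rings.
Length ≈ 0.66 × 797 = 526.0 mm.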